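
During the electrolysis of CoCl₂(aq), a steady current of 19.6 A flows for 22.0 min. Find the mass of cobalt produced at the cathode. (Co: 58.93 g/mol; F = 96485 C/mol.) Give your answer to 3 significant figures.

Q = 19.6 A × 1320 s = 25870 C
Moles of electrons = 25870 / 96485 = 0.2681 mol
Co²⁺ + 2e⁻ → Co, so n(Co) = 0.2681 / 2 = 0.1341 mol
m = 0.1341 × 58.93 = 7.90 g

7.90 g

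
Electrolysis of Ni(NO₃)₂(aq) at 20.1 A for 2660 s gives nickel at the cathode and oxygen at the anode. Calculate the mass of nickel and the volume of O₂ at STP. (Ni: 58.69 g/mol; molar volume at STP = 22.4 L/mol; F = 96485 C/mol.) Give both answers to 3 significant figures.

16.3 g Ni; 3.10 L O₂

Q = 20.1 × 2660 = 53470 C; n(e⁻) = 53470 / 96485 = 0.5542 mol
Cathode: Ni²⁺ + 2e⁻ → Ni → n(Ni) = 0.5542/2 = 0.2771 mol → 16.3 g
Anode: 2H₂O → O₂ + 4H⁺ + 4e⁻ → n(O₂) = 0.5542/4 = 0.1386 mol → 3.10 L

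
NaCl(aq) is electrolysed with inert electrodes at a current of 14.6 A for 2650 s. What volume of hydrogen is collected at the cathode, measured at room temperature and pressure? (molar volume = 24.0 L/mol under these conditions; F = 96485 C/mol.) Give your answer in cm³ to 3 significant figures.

4810 cm³

Q = 14.6 A × 2650 s = 38690 C
Moles of electrons = 38690 / 96485 = 0.4010 mol
2H⁺ + 2e⁻ → H₂, so n(H₂) = 0.4010 / 2 = 0.2005 mol
V = 0.2005 × 24.0 = 4.812 L
= 4810 cm³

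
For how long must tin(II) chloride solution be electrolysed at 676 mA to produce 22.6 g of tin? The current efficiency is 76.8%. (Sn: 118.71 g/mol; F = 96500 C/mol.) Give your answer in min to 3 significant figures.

n(Sn) = 22.6 / 118.71 = 0.1904 mol
Sn²⁺ + 2e⁻ → Sn, so n(e⁻) = 2 × 0.1904 = 0.3808 mol
Q = 0.3808 × 96500 / 0.768 = 47850 C
t = Q / I = 47850 / 0.676 = 70780 s = 1180 min

1180 min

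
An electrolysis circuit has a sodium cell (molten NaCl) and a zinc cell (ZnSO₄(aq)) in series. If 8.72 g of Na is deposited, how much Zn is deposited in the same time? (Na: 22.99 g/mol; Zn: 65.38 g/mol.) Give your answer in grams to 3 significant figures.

n(Na) = 8.72 / 22.99 = 0.3793 mol
Na⁺ + e⁻ → Na, so n(e⁻) = 0.3793 mol
In series, the same 0.3793 mol of electrons flows through the second cell.
Zn²⁺ + 2e⁻ → Zn, so n(Zn) = 0.3793 / 2 = 0.1897 mol
m(Zn) = 0.1897 × 65.38 = 12.4 g

12.4 g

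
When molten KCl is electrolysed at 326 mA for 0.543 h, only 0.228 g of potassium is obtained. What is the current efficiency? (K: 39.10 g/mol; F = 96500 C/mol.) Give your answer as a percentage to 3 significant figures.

Q = 0.326 × 1954.8 = 637.3 C
n(e⁻) = 637.3 / 96500 = 0.006604 mol
K⁺ + e⁻ → K, so theoretical n(K) = 0.006604 mol → 0.2582 g
Efficiency = 0.228 / 0.2582 = 0.8830 = 88.3%

88.3%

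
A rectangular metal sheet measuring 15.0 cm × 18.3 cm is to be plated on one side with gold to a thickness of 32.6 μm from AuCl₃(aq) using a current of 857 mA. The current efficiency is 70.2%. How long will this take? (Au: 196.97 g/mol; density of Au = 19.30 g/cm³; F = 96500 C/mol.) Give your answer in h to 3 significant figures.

11.7 h

Plated area = 15.0 × 18.3 = 274.5 cm²
Volume = 274.5 × 32.6×10⁻⁴ cm = 0.8949 cm³
m(Au) = 0.8949 × 19.30 = 17.27 g
n(Au) = 17.27 / 196.97 = 0.08768 mol; n(e⁻) = 3 × 0.08768 = 0.2630 mol
Q = 0.2630 × 96500 / 0.702 = 36150 C
t = 36150 / 0.857 = 42180 s = 11.7 h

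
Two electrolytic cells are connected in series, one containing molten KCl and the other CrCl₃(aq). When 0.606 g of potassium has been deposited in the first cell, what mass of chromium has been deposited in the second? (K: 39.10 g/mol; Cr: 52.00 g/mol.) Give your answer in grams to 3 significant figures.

n(K) = 0.606 / 39.10 = 0.01550 mol
K⁺ + e⁻ → K, so n(e⁻) = 0.01550 mol
Since the cells are in series, n(e⁻) in the Cr cell is also 0.01550 mol.
Cr³⁺ + 3e⁻ → Cr, so n(Cr) = 0.01550 / 3 = 0.005167 mol
m(Cr) = 0.005167 × 52.00 = 0.269 g

0.269 g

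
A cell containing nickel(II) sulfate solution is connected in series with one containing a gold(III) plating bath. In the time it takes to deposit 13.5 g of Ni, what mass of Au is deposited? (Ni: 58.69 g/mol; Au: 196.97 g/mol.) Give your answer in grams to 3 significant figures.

30.2 g

n(Ni) = 13.5 / 58.69 = 0.2300 mol
Ni²⁺ + 2e⁻ → Ni, so n(e⁻) = 2 × 0.2300 = 0.4600 mol
Same current for the same time ⇒ same n(e⁻) = 0.4600 mol in both cells.
Au³⁺ + 3e⁻ → Au, so n(Au) = 0.4600 / 3 = 0.1533 mol
m(Au) = 0.1533 × 196.97 = 30.2 g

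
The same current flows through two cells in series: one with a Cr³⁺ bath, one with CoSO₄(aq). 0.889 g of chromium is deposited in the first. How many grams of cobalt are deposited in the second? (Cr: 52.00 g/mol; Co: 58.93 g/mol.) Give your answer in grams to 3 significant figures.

n(Cr) = 0.889 / 52.00 = 0.01710 mol
Cr³⁺ + 3e⁻ → Cr, so n(e⁻) = 3 × 0.01710 = 0.05130 mol
Since the cells are in series, n(e⁻) in the Co cell is also 0.05130 mol.
Co²⁺ + 2e⁻ → Co, so n(Co) = 0.05130 / 2 = 0.02565 mol
m(Co) = 0.02565 × 58.93 = 1.51 g

1.51 g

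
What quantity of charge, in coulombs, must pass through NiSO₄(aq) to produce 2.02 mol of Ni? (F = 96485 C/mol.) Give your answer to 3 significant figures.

Ni²⁺ + 2e⁻ → Ni, so n(e⁻) = 2 × 2.02 = 4.040 mol
Q = 4.040 × 96485 = 3.898×10^5 C

3.90×10^5 C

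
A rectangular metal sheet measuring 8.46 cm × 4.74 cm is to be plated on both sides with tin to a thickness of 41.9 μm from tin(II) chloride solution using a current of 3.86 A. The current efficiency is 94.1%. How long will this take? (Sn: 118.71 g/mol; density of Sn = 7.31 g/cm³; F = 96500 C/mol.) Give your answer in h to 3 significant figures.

Plated area = 2 × 8.46 × 4.74 = 80.20 cm²
Volume = 80.20 × 41.9×10⁻⁴ cm = 0.3360 cm³
m(Sn) = 0.3360 × 7.31 = 2.456 g
n(Sn) = 2.456 / 118.71 = 0.02069 mol; n(e⁻) = 2 × 0.02069 = 0.04138 mol
Q = 0.04138 × 96500 / 0.941 = 4244 C
t = 4244 / 3.86 = 1099 s = 0.305 h

0.305 h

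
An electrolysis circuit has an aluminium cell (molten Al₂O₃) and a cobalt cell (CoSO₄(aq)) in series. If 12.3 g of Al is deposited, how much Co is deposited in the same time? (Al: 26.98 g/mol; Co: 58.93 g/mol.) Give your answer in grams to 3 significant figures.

40.3 g

n(Al) = 12.3 / 26.98 = 0.4559 mol
Al³⁺ + 3e⁻ → Al, so n(e⁻) = 3 × 0.4559 = 1.368 mol
Since the cells are in series, n(e⁻) in the Co cell is also 1.368 mol.
Co²⁺ + 2e⁻ → Co, so n(Co) = 1.368 / 2 = 0.6840 mol
m(Co) = 0.6840 × 58.93 = 40.3 g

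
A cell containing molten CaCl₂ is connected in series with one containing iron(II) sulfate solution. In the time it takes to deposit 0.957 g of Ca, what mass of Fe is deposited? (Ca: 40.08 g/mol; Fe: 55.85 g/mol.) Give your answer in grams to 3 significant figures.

n(Ca) = 0.957 / 40.08 = 0.02388 mol
Ca²⁺ + 2e⁻ → Ca, so n(e⁻) = 2 × 0.02388 = 0.04776 mol
The cells are in series, so the same charge (and hence the same n(e⁻) = 0.04776 mol) passes through both.
Fe²⁺ + 2e⁻ → Fe, so n(Fe) = 0.04776 / 2 = 0.02388 mol
m(Fe) = 0.02388 × 55.85 = 1.33 g

1.33 g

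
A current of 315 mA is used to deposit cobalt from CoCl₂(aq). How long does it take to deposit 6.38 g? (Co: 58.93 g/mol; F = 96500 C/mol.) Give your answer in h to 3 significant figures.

n(Co) = 6.38 / 58.93 = 0.1083 mol
Co²⁺ + 2e⁻ → Co, so n(e⁻) = 2 × 0.1083 = 0.2166 mol
Q = 0.2166 × 96500 = 20900 C
t = Q / I = 20900 / 0.315 = 66350 s = 18.4 h

18.4 h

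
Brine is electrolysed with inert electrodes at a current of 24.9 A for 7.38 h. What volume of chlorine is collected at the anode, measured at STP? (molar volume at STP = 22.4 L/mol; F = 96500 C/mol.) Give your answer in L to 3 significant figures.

76.8 L

Q = It = 24.9 × 26568 = 6.615×10^5 C
Moles of electrons = 6.615×10^5 / 96500 = 6.855 mol
2Cl⁻ → Cl₂ + 2e⁻, so n(Cl₂) = 6.855 / 2 = 3.428 mol
V = 3.428 × 22.4 = 76.79 L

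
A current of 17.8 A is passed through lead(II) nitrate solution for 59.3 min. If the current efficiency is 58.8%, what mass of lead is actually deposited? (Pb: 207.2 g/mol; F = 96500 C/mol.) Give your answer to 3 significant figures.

Q = 17.8 × 3558 = 63330 C
n(e⁻) = 63330 / 96500 = 0.6563 mol
Pb²⁺ + 2e⁻ → Pb, so theoretical m(Pb) = 0.3282 × 207.2 = 68.00 g
Actual mass = 58.8% × 68.00 = 40.0 g

40.0 g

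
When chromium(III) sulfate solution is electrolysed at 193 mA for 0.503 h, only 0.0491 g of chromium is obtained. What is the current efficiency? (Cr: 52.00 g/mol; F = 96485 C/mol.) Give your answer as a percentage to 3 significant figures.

Q = 0.193 × 1810.8 = 349.5 C
n(e⁻) = 349.5 / 96485 = 0.003622 mol
Cr³⁺ + 3e⁻ → Cr, so theoretical n(Cr) = 0.001207 mol → 0.06276 g
Efficiency = 0.0491 / 0.06276 = 0.7823 = 78.2%

78.2%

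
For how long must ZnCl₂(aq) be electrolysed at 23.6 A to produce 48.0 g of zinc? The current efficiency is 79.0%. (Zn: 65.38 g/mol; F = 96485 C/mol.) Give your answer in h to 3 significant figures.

2.11 h

n(Zn) = 48.0 / 65.38 = 0.7342 mol
Zn²⁺ + 2e⁻ → Zn, so n(e⁻) = 2 × 0.7342 = 1.468 mol
Q = 1.468 × 96485 / 0.790 = 1.793×10^5 C
t = Q / I = 1.793×10^5 / 23.6 = 7597 s = 2.11 h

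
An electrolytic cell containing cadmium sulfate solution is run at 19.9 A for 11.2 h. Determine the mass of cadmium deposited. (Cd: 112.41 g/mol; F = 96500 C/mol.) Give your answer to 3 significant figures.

467 g

Q = It = 19.9 × 40320 = 8.024×10^5 C
Moles of electrons = 8.024×10^5 / 96500 = 8.315 mol
Cd²⁺ + 2e⁻ → Cd, so n(Cd) = 8.315 / 2 = 4.158 mol
m = 4.158 × 112.41 = 467 g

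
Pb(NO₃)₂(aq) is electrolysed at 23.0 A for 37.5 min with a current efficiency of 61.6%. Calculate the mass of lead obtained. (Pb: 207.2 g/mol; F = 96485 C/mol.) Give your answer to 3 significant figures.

Q = 23.0 × 2250 = 51750 C
n(e⁻) = 51750 / 96485 = 0.5364 mol
Pb²⁺ + 2e⁻ → Pb, so theoretical m(Pb) = 0.2682 × 207.2 = 55.57 g
Actual mass = 61.6% × 55.57 = 34.2 g

34.2 g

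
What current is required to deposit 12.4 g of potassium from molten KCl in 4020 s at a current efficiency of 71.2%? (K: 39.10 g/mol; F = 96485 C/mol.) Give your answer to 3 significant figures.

n(K) = 12.4 / 39.10 = 0.3171 mol
K⁺ + e⁻ → K, so n(e⁻) = 0.3171 mol
Q = 0.3171 × 96485 / 0.712 = 42970 C
I = Q / t = 42970 / 4020 s = 10.7 A

10.7 A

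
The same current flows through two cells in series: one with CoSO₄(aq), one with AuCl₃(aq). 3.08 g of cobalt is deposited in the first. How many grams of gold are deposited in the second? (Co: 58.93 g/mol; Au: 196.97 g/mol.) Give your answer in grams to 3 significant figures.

n(Co) = 3.08 / 58.93 = 0.05227 mol
Co²⁺ + 2e⁻ → Co, so n(e⁻) = 2 × 0.05227 = 0.1045 mol
Same current for the same time ⇒ same n(e⁻) = 0.1045 mol in both cells.
Au³⁺ + 3e⁻ → Au, so n(Au) = 0.1045 / 3 = 0.03483 mol
m(Au) = 0.03483 × 196.97 = 6.86 g

6.86 g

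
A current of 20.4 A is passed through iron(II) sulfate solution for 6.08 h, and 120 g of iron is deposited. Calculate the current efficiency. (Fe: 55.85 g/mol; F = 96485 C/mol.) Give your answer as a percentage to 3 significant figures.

92.9%

Q = 20.4 × 21888 = 4.465×10^5 C
n(e⁻) = 4.465×10^5 / 96485 = 4.628 mol
Fe²⁺ + 2e⁻ → Fe, so theoretical n(Fe) = 2.314 mol → 129.2 g
Efficiency = 120 / 129.2 = 0.9288 = 92.9%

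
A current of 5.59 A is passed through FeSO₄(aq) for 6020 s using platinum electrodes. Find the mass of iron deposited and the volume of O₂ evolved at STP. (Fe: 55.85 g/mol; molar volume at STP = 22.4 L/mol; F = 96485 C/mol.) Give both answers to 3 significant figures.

9.74 g Fe; 1.95 L O₂

Q = 5.59 × 6020 = 33650 C; n(e⁻) = 33650 / 96485 = 0.3488 mol
Cathode: Fe²⁺ + 2e⁻ → Fe → n(Fe) = 0.3488/2 = 0.1744 mol → 9.74 g
Anode: 2H₂O → O₂ + 4H⁺ + 4e⁻ → n(O₂) = 0.3488/4 = 0.08720 mol → 1.95 L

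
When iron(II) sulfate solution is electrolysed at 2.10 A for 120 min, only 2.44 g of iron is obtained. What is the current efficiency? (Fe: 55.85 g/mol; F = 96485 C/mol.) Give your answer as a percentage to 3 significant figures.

55.8%

Q = 2.10 × 7200 = 15120 C
n(e⁻) = 15120 / 96485 = 0.1567 mol
Fe²⁺ + 2e⁻ → Fe, so theoretical n(Fe) = 0.07835 mol → 4.376 g
Efficiency = 2.44 / 4.376 = 0.5576 = 55.8%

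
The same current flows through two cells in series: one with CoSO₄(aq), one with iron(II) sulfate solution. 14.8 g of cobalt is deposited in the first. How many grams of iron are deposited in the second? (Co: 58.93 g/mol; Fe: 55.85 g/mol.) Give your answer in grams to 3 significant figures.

n(Co) = 14.8 / 58.93 = 0.2511 mol
Co²⁺ + 2e⁻ → Co, so n(e⁻) = 2 × 0.2511 = 0.5022 mol
Since the cells are in series, n(e⁻) in the Fe cell is also 0.5022 mol.
Fe²⁺ + 2e⁻ → Fe, so n(Fe) = 0.5022 / 2 = 0.2511 mol
m(Fe) = 0.2511 × 55.85 = 14.0 g

14.0 g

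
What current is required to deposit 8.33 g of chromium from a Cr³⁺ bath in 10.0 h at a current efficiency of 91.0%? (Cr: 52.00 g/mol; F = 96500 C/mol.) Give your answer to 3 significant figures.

n(Cr) = 8.33 / 52.00 = 0.1602 mol
Cr³⁺ + 3e⁻ → Cr, so n(e⁻) = 3 × 0.1602 = 0.4806 mol
Q = 0.4806 × 96500 / 0.910 = 50960 C
I = Q / t = 50960 / 36000 s = 1.42 A

1.42 A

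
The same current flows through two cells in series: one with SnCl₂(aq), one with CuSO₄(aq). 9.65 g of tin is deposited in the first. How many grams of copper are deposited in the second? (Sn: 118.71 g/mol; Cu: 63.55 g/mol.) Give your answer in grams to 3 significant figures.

n(Sn) = 9.65 / 118.71 = 0.08129 mol
Sn²⁺ + 2e⁻ → Sn, so n(e⁻) = 2 × 0.08129 = 0.1626 mol
Since the cells are in series, n(e⁻) in the Cu cell is also 0.1626 mol.
Cu²⁺ + 2e⁻ → Cu, so n(Cu) = 0.1626 / 2 = 0.08130 mol
m(Cu) = 0.08130 × 63.55 = 5.17 g

5.17 g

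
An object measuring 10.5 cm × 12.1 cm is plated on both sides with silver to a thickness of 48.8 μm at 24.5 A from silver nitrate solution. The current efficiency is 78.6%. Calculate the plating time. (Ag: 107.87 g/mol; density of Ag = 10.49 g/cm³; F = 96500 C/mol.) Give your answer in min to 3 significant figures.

10.1 min

Plated area = 2 × 10.5 × 12.1 = 254.1 cm²
Volume = 254.1 × 48.8×10⁻⁴ cm = 1.240 cm³
m(Ag) = 1.240 × 10.49 = 13.01 g
n(Ag) = 13.01 / 107.87 = 0.1206 mol; n(e⁻) = 0.1206 mol
Q = 0.1206 × 96500 / 0.786 = 14810 C
t = 14810 / 24.5 = 604.5 s = 10.1 min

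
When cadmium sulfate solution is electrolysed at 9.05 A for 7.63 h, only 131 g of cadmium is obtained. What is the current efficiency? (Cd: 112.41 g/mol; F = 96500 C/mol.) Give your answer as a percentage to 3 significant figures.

Q = 9.05 × 27468 = 2.486×10^5 C
n(e⁻) = 2.486×10^5 / 96500 = 2.576 mol
Cd²⁺ + 2e⁻ → Cd, so theoretical n(Cd) = 1.288 mol → 144.8 g
Efficiency = 131 / 144.8 = 0.9047 = 90.5%

90.5%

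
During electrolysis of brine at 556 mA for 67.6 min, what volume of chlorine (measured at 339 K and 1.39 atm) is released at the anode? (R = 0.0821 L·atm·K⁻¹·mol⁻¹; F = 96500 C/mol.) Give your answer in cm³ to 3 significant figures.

Charge passed = 0.556 × 4056 = 2255 C
n(e⁻) = Q/F = 2255/96500 = 0.02337 mol
2Cl⁻ → Cl₂ + 2e⁻, so n(Cl₂) = 0.02337 / 2 = 0.01169 mol
V = nRT/P = 0.01169 × 0.0821 × 339 / 1.39 = 0.2341 L
= 234 cm³

234 cm³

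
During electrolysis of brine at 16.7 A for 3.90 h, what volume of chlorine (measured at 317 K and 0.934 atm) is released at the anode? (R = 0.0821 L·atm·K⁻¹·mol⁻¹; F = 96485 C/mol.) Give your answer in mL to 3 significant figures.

Charge passed = 16.7 × 14040 = 2.345×10^5 C
n(e⁻) = Q/F = 2.345×10^5/96485 = 2.430 mol
2Cl⁻ → Cl₂ + 2e⁻, so n(Cl₂) = 2.430 / 2 = 1.215 mol
V = nRT/P = 1.215 × 0.0821 × 317 / 0.934 = 33.86 L
= 33900 mL

33900 mL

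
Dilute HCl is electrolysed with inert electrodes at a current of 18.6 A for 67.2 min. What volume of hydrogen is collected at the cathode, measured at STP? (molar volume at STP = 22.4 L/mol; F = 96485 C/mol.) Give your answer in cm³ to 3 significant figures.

8710 cm³

Q = It = 18.6 × 4032 = 75000 C
n(e⁻) = Q/F = 75000/96485 = 0.7773 mol
2H⁺ + 2e⁻ → H₂, so n(H₂) = 0.7773 / 2 = 0.3887 mol
V = 0.3887 × 22.4 = 8.707 L
= 8710 cm³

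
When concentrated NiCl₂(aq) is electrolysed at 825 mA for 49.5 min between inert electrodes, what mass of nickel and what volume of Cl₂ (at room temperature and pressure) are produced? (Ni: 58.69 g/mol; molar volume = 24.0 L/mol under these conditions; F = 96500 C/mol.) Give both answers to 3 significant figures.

Q = 0.825 × 2970 = 2450 C; n(e⁻) = 2450 / 96500 = 0.02539 mol
Cathode: Ni²⁺ + 2e⁻ → Ni → n(Ni) = 0.02539/2 = 0.01270 mol → 0.745 g
Anode: 2Cl⁻ → Cl₂ + 2e⁻ → n(Cl₂) = 0.02539/2 = 0.01270 mol → 0.305 L

0.745 g Ni; 0.305 L Cl₂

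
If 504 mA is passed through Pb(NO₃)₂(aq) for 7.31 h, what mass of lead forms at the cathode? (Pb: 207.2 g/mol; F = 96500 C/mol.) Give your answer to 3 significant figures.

14.2 g

Q = It = 0.504 × 26316 = 13260 C
Moles of electrons = 13260 / 96500 = 0.1374 mol
Pb²⁺ + 2e⁻ → Pb, so n(Pb) = 0.1374 / 2 = 0.06870 mol
m = 0.06870 × 207.2 = 14.2 g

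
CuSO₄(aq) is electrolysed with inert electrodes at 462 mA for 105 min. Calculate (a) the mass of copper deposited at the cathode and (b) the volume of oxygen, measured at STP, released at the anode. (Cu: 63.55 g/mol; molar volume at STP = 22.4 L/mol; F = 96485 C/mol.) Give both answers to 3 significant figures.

0.959 g Cu; 0.169 L O₂

Q = 0.462 × 6300 = 2911 C; n(e⁻) = 2911 / 96485 = 0.03017 mol
Cathode: Cu²⁺ + 2e⁻ → Cu → n(Cu) = 0.03017/2 = 0.01509 mol → 0.959 g
Anode: 2H₂O → O₂ + 4H⁺ + 4e⁻ → n(O₂) = 0.03017/4 = 0.007543 mol → 0.169 L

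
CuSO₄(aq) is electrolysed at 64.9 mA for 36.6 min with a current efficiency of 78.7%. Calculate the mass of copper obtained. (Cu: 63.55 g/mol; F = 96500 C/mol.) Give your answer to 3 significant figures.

0.0369 g

Q = 0.0649 × 2196 = 142.5 C
n(e⁻) = 142.5 / 96500 = 0.001477 mol
Cu²⁺ + 2e⁻ → Cu, so theoretical m(Cu) = 7.385×10^-4 × 63.55 = 0.04693 g
Actual mass = 78.7% × 0.04693 = 0.0369 g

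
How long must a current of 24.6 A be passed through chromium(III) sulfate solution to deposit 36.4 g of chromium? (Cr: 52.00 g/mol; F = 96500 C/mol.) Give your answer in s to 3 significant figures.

n(Cr) = 36.4 / 52.00 = 0.7000 mol
Cr³⁺ + 3e⁻ → Cr, so n(e⁻) = 3 × 0.7000 = 2.100 mol
Q = 2.100 × 96500 = 2.027×10^5 C
t = Q / I = 2.027×10^5 / 24.6 = 8240 s

8240 s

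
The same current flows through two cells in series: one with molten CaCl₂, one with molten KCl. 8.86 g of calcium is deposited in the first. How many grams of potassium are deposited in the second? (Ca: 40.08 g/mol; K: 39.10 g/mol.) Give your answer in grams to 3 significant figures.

17.3 g

n(Ca) = 8.86 / 40.08 = 0.2211 mol
Ca²⁺ + 2e⁻ → Ca, so n(e⁻) = 2 × 0.2211 = 0.4422 mol
Same current for the same time ⇒ same n(e⁻) = 0.4422 mol in both cells.
K⁺ + e⁻ → K, so n(K) = 0.4422 mol
m(K) = 0.4422 × 39.10 = 17.3 g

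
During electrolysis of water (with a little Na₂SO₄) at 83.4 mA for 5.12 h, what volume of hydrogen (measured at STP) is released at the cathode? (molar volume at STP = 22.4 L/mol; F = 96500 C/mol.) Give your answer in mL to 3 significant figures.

178 mL

Q = 0.0834 A × 18432 s = 1537 C
Moles of electrons = 1537 / 96500 = 0.01593 mol
2H⁺ + 2e⁻ → H₂, so n(H₂) = 0.01593 / 2 = 0.007965 mol
V = 0.007965 × 22.4 = 0.1784 L
= 178 mL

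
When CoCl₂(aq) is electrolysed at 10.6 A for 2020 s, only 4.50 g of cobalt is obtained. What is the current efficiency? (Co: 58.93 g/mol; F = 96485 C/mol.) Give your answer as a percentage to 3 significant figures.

Q = 10.6 × 2020 = 21410 C
n(e⁻) = 21410 / 96485 = 0.2219 mol
Co²⁺ + 2e⁻ → Co, so theoretical n(Co) = 0.1110 mol → 6.541 g
Efficiency = 4.50 / 6.541 = 0.6880 = 68.8%

68.8%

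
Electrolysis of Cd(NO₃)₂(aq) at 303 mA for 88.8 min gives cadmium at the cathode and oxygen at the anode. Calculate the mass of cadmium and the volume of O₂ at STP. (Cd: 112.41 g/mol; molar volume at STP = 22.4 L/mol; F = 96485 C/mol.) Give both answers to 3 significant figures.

Q = 0.303 × 5328 = 1614 C; n(e⁻) = 1614 / 96485 = 0.01673 mol
Cathode: Cd²⁺ + 2e⁻ → Cd → n(Cd) = 0.01673/2 = 0.008365 mol → 0.940 g
Anode: 2H₂O → O₂ + 4H⁺ + 4e⁻ → n(O₂) = 0.01673/4 = 0.004183 mol → 0.0937 L

0.940 g Cd; 0.0937 L O₂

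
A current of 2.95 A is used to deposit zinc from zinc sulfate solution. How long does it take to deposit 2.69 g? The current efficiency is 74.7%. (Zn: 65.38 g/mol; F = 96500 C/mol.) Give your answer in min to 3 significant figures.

60.1 min

n(Zn) = 2.69 / 65.38 = 0.04114 mol
Zn²⁺ + 2e⁻ → Zn, so n(e⁻) = 2 × 0.04114 = 0.08228 mol
Q = 0.08228 × 96500 / 0.747 = 10630 C
t = Q / I = 10630 / 2.95 = 3603 s = 60.1 min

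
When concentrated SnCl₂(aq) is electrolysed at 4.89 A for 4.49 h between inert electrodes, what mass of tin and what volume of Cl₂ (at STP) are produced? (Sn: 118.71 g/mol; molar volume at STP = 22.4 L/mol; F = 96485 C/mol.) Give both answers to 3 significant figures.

48.6 g Sn; 9.18 L Cl₂

Q = 4.89 × 16164 = 79040 C; n(e⁻) = 79040 / 96485 = 0.8192 mol
Cathode: Sn²⁺ + 2e⁻ → Sn → n(Sn) = 0.8192/2 = 0.4096 mol → 48.6 g
Anode: 2Cl⁻ → Cl₂ + 2e⁻ → n(Cl₂) = 0.8192/2 = 0.4096 mol → 9.18 L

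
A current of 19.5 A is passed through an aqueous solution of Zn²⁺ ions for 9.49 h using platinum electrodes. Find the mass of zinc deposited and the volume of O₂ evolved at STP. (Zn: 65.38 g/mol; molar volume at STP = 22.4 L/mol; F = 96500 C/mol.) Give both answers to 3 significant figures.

226 g Zn; 38.7 L O₂

Q = 19.5 × 34164 = 6.662×10^5 C; n(e⁻) = 6.662×10^5 / 96500 = 6.904 mol
Cathode: Zn²⁺ + 2e⁻ → Zn → n(Zn) = 6.904/2 = 3.452 mol → 226 g
Anode: 2H₂O → O₂ + 4H⁺ + 4e⁻ → n(O₂) = 6.904/4 = 1.726 mol → 38.7 L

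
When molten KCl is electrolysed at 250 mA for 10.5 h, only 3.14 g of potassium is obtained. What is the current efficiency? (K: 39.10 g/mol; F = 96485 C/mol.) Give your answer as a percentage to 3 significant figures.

Q = 0.250 × 37800 = 9450 C
n(e⁻) = 9450 / 96485 = 0.09794 mol
K⁺ + e⁻ → K, so theoretical n(K) = 0.09794 mol → 3.829 g
Efficiency = 3.14 / 3.829 = 0.8201 = 82.0%

82.0%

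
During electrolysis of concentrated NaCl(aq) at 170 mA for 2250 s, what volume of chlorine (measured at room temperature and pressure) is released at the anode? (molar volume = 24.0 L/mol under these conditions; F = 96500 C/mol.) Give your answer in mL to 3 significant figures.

47.6 mL

Charge passed = 0.170 × 2250 = 382.5 C
n(e⁻) = Q/F = 382.5/96500 = 0.003964 mol
2Cl⁻ → Cl₂ + 2e⁻, so n(Cl₂) = 0.003964 / 2 = 0.001982 mol
V = 0.001982 × 24.0 = 0.04757 L
= 47.6 mL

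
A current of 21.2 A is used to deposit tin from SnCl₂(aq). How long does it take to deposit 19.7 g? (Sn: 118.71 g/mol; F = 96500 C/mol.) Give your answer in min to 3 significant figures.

25.2 min

n(Sn) = 19.7 / 118.71 = 0.1660 mol
Sn²⁺ + 2e⁻ → Sn, so n(e⁻) = 2 × 0.1660 = 0.3320 mol
Q = 0.3320 × 96500 = 32040 C
t = Q / I = 32040 / 21.2 = 1511 s = 25.2 min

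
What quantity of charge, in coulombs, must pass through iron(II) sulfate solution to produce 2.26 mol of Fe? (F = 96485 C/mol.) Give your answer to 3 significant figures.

4.36×10^5 C

Fe²⁺ + 2e⁻ → Fe, so n(e⁻) = 2 × 2.26 = 4.520 mol
Q = 4.520 × 96485 = 4.361×10^5 C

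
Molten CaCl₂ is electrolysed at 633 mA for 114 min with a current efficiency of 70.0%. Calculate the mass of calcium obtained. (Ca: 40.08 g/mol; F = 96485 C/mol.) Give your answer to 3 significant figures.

Q = 0.633 × 6840 = 4330 C
n(e⁻) = 4330 / 96485 = 0.04488 mol
Ca²⁺ + 2e⁻ → Ca, so theoretical m(Ca) = 0.02244 × 40.08 = 0.8994 g
Actual mass = 70.0% × 0.8994 = 0.630 g

0.630 g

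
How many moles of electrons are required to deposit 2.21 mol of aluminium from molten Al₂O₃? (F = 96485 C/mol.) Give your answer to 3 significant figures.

6.63 mol

Al³⁺ + 3e⁻ → Al, so n(e⁻) = 3 × 2.21 = 6.630 mol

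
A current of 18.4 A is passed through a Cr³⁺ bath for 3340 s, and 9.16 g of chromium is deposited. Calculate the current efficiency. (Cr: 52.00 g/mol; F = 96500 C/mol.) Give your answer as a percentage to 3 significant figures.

Q = 18.4 × 3340 = 61460 C
n(e⁻) = 61460 / 96500 = 0.6369 mol
Cr³⁺ + 3e⁻ → Cr, so theoretical n(Cr) = 0.2123 mol → 11.04 g
Efficiency = 9.16 / 11.04 = 0.8297 = 83.0%

83.0%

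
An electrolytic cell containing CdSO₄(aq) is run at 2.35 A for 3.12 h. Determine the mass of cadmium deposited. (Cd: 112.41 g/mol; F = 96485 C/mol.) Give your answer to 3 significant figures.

15.4 g

Charge passed = 2.35 × 11232 = 26400 C
Moles of electrons = 26400 / 96485 = 0.2736 mol
Cd²⁺ + 2e⁻ → Cd, so n(Cd) = 0.2736 / 2 = 0.1368 mol
m = 0.1368 × 112.41 = 15.4 g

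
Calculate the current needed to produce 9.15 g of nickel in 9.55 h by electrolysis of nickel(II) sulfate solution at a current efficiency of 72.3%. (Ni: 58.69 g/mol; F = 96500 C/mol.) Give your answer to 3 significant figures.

1.21 A

n(Ni) = 9.15 / 58.69 = 0.1559 mol
Ni²⁺ + 2e⁻ → Ni, so n(e⁻) = 2 × 0.1559 = 0.3118 mol
Q = 0.3118 × 96500 / 0.723 = 41620 C
I = Q / t = 41620 / 34380 s = 1.21 A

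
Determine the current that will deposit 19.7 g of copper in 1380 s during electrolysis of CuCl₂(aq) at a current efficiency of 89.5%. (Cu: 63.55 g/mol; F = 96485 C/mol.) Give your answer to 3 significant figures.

n(Cu) = 19.7 / 63.55 = 0.3100 mol
Cu²⁺ + 2e⁻ → Cu, so n(e⁻) = 2 × 0.3100 = 0.6200 mol
Q = 0.6200 × 96485 / 0.895 = 66840 C
I = Q / t = 66840 / 1380 s = 48.4 A

48.4 A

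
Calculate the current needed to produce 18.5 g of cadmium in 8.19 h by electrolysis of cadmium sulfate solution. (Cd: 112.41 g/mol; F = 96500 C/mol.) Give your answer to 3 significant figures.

1.08 A

n(Cd) = 18.5 / 112.41 = 0.1646 mol
Cd²⁺ + 2e⁻ → Cd, so n(e⁻) = 2 × 0.1646 = 0.3292 mol
Q = 0.3292 × 96500 = 31770 C
I = Q / t = 31770 / 29484 s = 1.08 A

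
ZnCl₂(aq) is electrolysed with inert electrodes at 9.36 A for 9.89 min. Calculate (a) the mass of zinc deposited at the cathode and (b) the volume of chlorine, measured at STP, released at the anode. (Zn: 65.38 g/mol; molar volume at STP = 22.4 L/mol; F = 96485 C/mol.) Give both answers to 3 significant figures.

1.88 g Zn; 0.645 L Cl₂

Q = 9.36 × 593.4 = 5554 C; n(e⁻) = 5554 / 96485 = 0.05756 mol
Cathode: Zn²⁺ + 2e⁻ → Zn → n(Zn) = 0.05756/2 = 0.02878 mol → 1.88 g
Anode: 2Cl⁻ → Cl₂ + 2e⁻ → n(Cl₂) = 0.05756/2 = 0.02878 mol → 0.645 L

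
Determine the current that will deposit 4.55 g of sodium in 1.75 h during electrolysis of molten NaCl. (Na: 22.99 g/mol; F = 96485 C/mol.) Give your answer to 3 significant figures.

n(Na) = 4.55 / 22.99 = 0.1979 mol
Na⁺ + e⁻ → Na, so n(e⁻) = 0.1979 mol
Q = 0.1979 × 96485 = 19090 C
I = Q / t = 19090 / 6300 s = 3.03 A

3.03 A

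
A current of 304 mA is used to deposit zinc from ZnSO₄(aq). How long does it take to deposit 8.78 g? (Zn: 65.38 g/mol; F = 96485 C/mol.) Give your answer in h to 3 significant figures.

n(Zn) = 8.78 / 65.38 = 0.1343 mol
Zn²⁺ + 2e⁻ → Zn, so n(e⁻) = 2 × 0.1343 = 0.2686 mol
Q = 0.2686 × 96485 = 25920 C
t = Q / I = 25920 / 0.304 = 85260 s = 23.7 h

23.7 h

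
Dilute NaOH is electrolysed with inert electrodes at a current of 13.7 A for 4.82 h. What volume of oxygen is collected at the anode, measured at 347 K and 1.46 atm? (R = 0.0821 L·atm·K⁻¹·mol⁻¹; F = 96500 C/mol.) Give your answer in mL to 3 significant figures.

Q = It = 13.7 × 17352 = 2.377×10^5 C
Moles of electrons = 2.377×10^5 / 96500 = 2.463 mol
2H₂O → O₂ + 4H⁺ + 4e⁻, so n(O₂) = 2.463 / 4 = 0.6158 mol
V = nRT/P = 0.6158 × 0.0821 × 347 / 1.46 = 12.02 L
= 12000 mL

12000 mL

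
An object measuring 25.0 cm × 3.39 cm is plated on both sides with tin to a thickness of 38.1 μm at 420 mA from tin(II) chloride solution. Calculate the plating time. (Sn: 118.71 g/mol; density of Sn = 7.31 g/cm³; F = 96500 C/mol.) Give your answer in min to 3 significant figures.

Plated area = 2 × 25.0 × 3.39 = 169.5 cm²
Volume = 169.5 × 38.1×10⁻⁴ cm = 0.6458 cm³
m(Sn) = 0.6458 × 7.31 = 4.721 g
n(Sn) = 4.721 / 118.71 = 0.03977 mol; n(e⁻) = 2 × 0.03977 = 0.07954 mol
Q = 0.07954 × 96500 = 7676 C
t = 7676 / 0.420 = 18280 s = 305 min

305 min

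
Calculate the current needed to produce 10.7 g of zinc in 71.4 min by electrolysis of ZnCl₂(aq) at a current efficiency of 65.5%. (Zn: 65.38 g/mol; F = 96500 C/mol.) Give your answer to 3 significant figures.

n(Zn) = 10.7 / 65.38 = 0.1637 mol
Zn²⁺ + 2e⁻ → Zn, so n(e⁻) = 2 × 0.1637 = 0.3274 mol
Q = 0.3274 × 96500 / 0.655 = 48240 C
I = Q / t = 48240 / 4284 s = 11.3 A

11.3 A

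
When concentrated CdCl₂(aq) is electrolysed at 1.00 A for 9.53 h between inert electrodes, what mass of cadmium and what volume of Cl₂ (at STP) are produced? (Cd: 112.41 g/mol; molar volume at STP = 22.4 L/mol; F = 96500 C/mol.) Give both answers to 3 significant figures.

Q = 1.00 × 34308 = 34310 C; n(e⁻) = 34310 / 96500 = 0.3555 mol
Cathode: Cd²⁺ + 2e⁻ → Cd → n(Cd) = 0.3555/2 = 0.1778 mol → 20.0 g
Anode: 2Cl⁻ → Cl₂ + 2e⁻ → n(Cl₂) = 0.3555/2 = 0.1778 mol → 3.98 L

20.0 g Cd; 3.98 L Cl₂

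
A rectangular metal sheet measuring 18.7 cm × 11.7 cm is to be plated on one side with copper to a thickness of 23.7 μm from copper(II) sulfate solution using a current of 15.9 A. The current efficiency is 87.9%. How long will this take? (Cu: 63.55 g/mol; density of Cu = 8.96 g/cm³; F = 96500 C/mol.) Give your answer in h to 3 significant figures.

Plated area = 18.7 × 11.7 = 218.8 cm²
Volume = 218.8 × 23.7×10⁻⁴ cm = 0.5186 cm³
m(Cu) = 0.5186 × 8.96 = 4.647 g
n(Cu) = 4.647 / 63.55 = 0.07312 mol; n(e⁻) = 2 × 0.07312 = 0.1462 mol
Q = 0.1462 × 96500 / 0.879 = 16050 C
t = 16050 / 15.9 = 1009 s = 0.280 h

0.280 h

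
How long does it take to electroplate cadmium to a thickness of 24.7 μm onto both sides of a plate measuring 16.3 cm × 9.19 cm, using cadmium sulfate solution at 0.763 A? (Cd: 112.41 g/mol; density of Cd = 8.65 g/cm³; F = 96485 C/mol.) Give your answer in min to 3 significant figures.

240 min

Plated area = 2 × 16.3 × 9.19 = 299.6 cm²
Volume = 299.6 × 24.7×10⁻⁴ cm = 0.7400 cm³
m(Cd) = 0.7400 × 8.65 = 6.401 g
n(Cd) = 6.401 / 112.41 = 0.05694 mol; n(e⁻) = 2 × 0.05694 = 0.1139 mol
Q = 0.1139 × 96485 = 10990 C
t = 10990 / 0.763 = 14400 s = 240 min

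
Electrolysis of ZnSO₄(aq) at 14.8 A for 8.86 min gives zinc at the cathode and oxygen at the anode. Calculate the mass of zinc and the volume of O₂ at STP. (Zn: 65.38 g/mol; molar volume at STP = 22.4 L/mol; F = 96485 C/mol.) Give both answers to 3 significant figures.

2.67 g Zn; 0.457 L O₂

Q = 14.8 × 531.6 = 7868 C; n(e⁻) = 7868 / 96485 = 0.08155 mol
Cathode: Zn²⁺ + 2e⁻ → Zn → n(Zn) = 0.08155/2 = 0.04078 mol → 2.67 g
Anode: 2H₂O → O₂ + 4H⁺ + 4e⁻ → n(O₂) = 0.08155/4 = 0.02039 mol → 0.457 L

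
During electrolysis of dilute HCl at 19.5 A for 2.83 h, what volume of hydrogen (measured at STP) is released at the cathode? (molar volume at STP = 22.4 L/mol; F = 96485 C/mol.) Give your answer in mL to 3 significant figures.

23100 mL

Charge passed = 19.5 × 10188 = 1.987×10^5 C
Moles of electrons = 1.987×10^5 / 96485 = 2.059 mol
2H⁺ + 2e⁻ → H₂, so n(H₂) = 2.059 / 2 = 1.030 mol
V = 1.030 × 22.4 = 23.07 L
= 23100 mL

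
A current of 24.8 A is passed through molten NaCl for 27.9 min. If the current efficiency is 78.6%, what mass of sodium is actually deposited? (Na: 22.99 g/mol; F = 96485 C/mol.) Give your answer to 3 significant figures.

Q = 24.8 × 1674 = 41520 C
n(e⁻) = 41520 / 96485 = 0.4303 mol
Na⁺ + e⁻ → Na, so theoretical m(Na) = 0.4303 × 22.99 = 9.893 g
Actual mass = 78.6% × 9.893 = 7.78 g

7.78 g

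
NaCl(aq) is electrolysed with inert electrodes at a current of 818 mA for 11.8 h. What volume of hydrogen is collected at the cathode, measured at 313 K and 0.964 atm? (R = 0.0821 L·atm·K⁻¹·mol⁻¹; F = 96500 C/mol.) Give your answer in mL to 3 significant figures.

4800 mL

Charge passed = 0.818 × 42480 = 34750 C
n(e⁻) = Q/F = 34750/96500 = 0.3601 mol
2H⁺ + 2e⁻ → H₂, so n(H₂) = 0.3601 / 2 = 0.1801 mol
V = nRT/P = 0.1801 × 0.0821 × 313 / 0.964 = 4.801 L
= 4800 mL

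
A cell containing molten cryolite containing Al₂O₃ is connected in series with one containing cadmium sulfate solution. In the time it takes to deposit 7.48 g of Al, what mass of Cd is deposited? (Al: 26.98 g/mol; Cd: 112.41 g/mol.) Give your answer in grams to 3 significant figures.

n(Al) = 7.48 / 26.98 = 0.2772 mol
Al³⁺ + 3e⁻ → Al, so n(e⁻) = 3 × 0.2772 = 0.8316 mol
In series, the same 0.8316 mol of electrons flows through the second cell.
Cd²⁺ + 2e⁻ → Cd, so n(Cd) = 0.8316 / 2 = 0.4158 mol
m(Cd) = 0.4158 × 112.41 = 46.7 g

46.7 g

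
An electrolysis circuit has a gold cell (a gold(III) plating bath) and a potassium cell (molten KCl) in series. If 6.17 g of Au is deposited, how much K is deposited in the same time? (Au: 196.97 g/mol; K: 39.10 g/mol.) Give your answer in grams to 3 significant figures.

3.67 g

n(Au) = 6.17 / 196.97 = 0.03132 mol
Au³⁺ + 3e⁻ → Au, so n(e⁻) = 3 × 0.03132 = 0.09396 mol
Same current for the same time ⇒ same n(e⁻) = 0.09396 mol in both cells.
K⁺ + e⁻ → K, so n(K) = 0.09396 mol
m(K) = 0.09396 × 39.10 = 3.67 g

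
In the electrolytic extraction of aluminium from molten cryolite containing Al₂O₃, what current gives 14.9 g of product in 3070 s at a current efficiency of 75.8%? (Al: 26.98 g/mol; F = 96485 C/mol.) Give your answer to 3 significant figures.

68.7 A

n(Al) = 14.9 / 26.98 = 0.5523 mol
Al³⁺ + 3e⁻ → Al, so n(e⁻) = 3 × 0.5523 = 1.657 mol
Q = 1.657 × 96485 / 0.758 = 2.109×10^5 C
I = Q / t = 2.109×10^5 / 3070 s = 68.7 A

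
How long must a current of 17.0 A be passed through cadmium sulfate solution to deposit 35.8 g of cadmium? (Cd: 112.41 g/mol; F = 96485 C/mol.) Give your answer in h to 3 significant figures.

1.00 h

n(Cd) = 35.8 / 112.41 = 0.3185 mol
Cd²⁺ + 2e⁻ → Cd, so n(e⁻) = 2 × 0.3185 = 0.6370 mol
Q = 0.6370 × 96485 = 61460 C
t = Q / I = 61460 / 17.0 = 3615 s = 1.00 h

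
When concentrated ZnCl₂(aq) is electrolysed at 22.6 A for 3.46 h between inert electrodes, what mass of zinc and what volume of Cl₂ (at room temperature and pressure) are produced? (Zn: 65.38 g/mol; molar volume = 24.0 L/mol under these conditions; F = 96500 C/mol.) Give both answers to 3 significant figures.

95.4 g Zn; 35.0 L Cl₂

Q = 22.6 × 12456 = 2.815×10^5 C; n(e⁻) = 2.815×10^5 / 96500 = 2.917 mol
Cathode: Zn²⁺ + 2e⁻ → Zn → n(Zn) = 2.917/2 = 1.459 mol → 95.4 g
Anode: 2Cl⁻ → Cl₂ + 2e⁻ → n(Cl₂) = 2.917/2 = 1.459 mol → 35.0 L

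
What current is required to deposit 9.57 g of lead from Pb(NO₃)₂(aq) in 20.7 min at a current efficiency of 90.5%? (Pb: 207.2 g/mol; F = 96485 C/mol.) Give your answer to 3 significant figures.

n(Pb) = 9.57 / 207.2 = 0.04619 mol
Pb²⁺ + 2e⁻ → Pb, so n(e⁻) = 2 × 0.04619 = 0.09238 mol
Q = 0.09238 × 96485 / 0.905 = 9849 C
I = Q / t = 9849 / 1242 s = 7.93 A

7.93 A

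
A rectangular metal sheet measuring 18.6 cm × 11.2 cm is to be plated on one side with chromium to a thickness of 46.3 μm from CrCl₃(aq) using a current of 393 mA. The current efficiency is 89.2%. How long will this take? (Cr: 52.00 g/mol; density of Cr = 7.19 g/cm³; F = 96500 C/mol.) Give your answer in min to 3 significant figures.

1840 min

Plated area = 18.6 × 11.2 = 208.3 cm²
Volume = 208.3 × 46.3×10⁻⁴ cm = 0.9644 cm³
m(Cr) = 0.9644 × 7.19 = 6.934 g
n(Cr) = 6.934 / 52.00 = 0.1333 mol; n(e⁻) = 3 × 0.1333 = 0.3999 mol
Q = 0.3999 × 96500 / 0.892 = 43260 C
t = 43260 / 0.393 = 1.101×10^5 s = 1840 min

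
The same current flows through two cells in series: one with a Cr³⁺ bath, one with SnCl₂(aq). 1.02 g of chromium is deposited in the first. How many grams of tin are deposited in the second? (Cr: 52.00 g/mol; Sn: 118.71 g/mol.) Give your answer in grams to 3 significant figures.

3.49 g

n(Cr) = 1.02 / 52.00 = 0.01962 mol
Cr³⁺ + 3e⁻ → Cr, so n(e⁻) = 3 × 0.01962 = 0.05886 mol
The cells are in series, so the same charge (and hence the same n(e⁻) = 0.05886 mol) passes through both.
Sn²⁺ + 2e⁻ → Sn, so n(Sn) = 0.05886 / 2 = 0.02943 mol
m(Sn) = 0.02943 × 118.71 = 3.49 g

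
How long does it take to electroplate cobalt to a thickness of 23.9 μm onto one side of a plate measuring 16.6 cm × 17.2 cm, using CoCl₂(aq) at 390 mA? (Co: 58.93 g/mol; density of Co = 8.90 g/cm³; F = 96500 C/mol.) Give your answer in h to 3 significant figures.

Plated area = 16.6 × 17.2 = 285.5 cm²
Volume = 285.5 × 23.9×10⁻⁴ cm = 0.6823 cm³
m(Co) = 0.6823 × 8.90 = 6.072 g
n(Co) = 6.072 / 58.93 = 0.1030 mol; n(e⁻) = 2 × 0.1030 = 0.2060 mol
Q = 0.2060 × 96500 = 19880 C
t = 19880 / 0.390 = 50970 s = 14.2 h

14.2 h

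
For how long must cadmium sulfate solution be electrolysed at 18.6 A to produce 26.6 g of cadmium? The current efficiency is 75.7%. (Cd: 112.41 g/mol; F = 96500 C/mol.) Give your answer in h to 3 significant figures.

0.901 h

n(Cd) = 26.6 / 112.41 = 0.2366 mol
Cd²⁺ + 2e⁻ → Cd, so n(e⁻) = 2 × 0.2366 = 0.4732 mol
Q = 0.4732 × 96500 / 0.757 = 60320 C
t = Q / I = 60320 / 18.6 = 3243 s = 0.901 h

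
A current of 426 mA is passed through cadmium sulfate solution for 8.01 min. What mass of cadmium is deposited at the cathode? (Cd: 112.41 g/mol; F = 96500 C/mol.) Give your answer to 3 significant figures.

Q = 0.426 A × 480.6 s = 204.7 C
Moles of electrons = 204.7 / 96500 = 0.002121 mol
Cd²⁺ + 2e⁻ → Cd, so n(Cd) = 0.002121 / 2 = 0.001061 mol
m = 0.001061 × 112.41 = 0.119 g

0.119 g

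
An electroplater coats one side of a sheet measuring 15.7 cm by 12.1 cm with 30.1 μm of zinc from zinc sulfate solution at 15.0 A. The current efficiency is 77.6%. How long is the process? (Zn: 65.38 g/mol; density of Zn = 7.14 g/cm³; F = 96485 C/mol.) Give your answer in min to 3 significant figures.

Plated area = 15.7 × 12.1 = 190.0 cm²
Volume = 190.0 × 30.1×10⁻⁴ cm = 0.5719 cm³
m(Zn) = 0.5719 × 7.14 = 4.083 g
n(Zn) = 4.083 / 65.38 = 0.06245 mol; n(e⁻) = 2 × 0.06245 = 0.1249 mol
Q = 0.1249 × 96485 / 0.776 = 15530 C
t = 15530 / 15.0 = 1035 s = 17.3 min

17.3 min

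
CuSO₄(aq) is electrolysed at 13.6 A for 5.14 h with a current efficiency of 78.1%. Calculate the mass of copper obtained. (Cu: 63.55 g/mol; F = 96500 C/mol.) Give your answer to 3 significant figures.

Q = 13.6 × 18504 = 2.517×10^5 C
n(e⁻) = 2.517×10^5 / 96500 = 2.608 mol
Cu²⁺ + 2e⁻ → Cu, so theoretical m(Cu) = 1.304 × 63.55 = 82.87 g
Actual mass = 78.1% × 82.87 = 64.7 g

64.7 g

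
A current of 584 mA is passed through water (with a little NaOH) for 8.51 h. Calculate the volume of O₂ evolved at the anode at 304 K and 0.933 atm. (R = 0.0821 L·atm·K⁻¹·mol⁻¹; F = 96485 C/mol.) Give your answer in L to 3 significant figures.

Q = 0.584 A × 30636 s = 17890 C
n(e⁻) = Q/F = 17890/96485 = 0.1854 mol
2H₂O → O₂ + 4H⁺ + 4e⁻, so n(O₂) = 0.1854 / 4 = 0.04635 mol
V = nRT/P = 0.04635 × 0.0821 × 304 / 0.933 = 1.240 L

1.24 L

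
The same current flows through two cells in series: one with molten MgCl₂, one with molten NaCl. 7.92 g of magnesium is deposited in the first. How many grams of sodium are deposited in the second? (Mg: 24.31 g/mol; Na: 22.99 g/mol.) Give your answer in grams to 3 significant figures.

n(Mg) = 7.92 / 24.31 = 0.3258 mol
Mg²⁺ + 2e⁻ → Mg, so n(e⁻) = 2 × 0.3258 = 0.6516 mol
In series, the same 0.6516 mol of electrons flows through the second cell.
Na⁺ + e⁻ → Na, so n(Na) = 0.6516 mol
m(Na) = 0.6516 × 22.99 = 15.0 g

15.0 g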